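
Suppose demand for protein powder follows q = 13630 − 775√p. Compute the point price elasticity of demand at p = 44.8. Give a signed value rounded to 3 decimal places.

-0.307

dq/dp = −775/(2√p) = -57.8939. At p = 44.8, q = 8442.71.
Ed = (dq/dp)·(p/q) = (-57.8939) × (44.8/8442.71) = -0.30720…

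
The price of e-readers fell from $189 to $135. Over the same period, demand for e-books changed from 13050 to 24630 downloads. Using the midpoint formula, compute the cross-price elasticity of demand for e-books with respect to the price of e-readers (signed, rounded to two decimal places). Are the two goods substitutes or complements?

-1.84; complements

%ΔQ_{e-books} = (24630 − 13050)/avg = 11580/18840 = 0.614649…
%ΔP_{e-readers} = (135 − 189)/avg = -54/162 = -0.333333…
E_cross = (11580/18840) / (-54/162) = -1.8439…
E_cross < 0 ⇒ the goods are complements.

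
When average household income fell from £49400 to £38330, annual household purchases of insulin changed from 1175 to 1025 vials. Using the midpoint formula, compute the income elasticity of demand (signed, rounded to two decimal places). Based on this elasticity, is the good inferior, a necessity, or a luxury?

0.54; necessity

%ΔQ = (1025 − 1175)/[( 1175 + 1025)/2] = -150/1100 = -0.136363…
%ΔIncome = (38330 − 49400)/[( 49400 + 38330)/2] = -11070/43865 = -0.252365…
E_income = (-150/1100) / (-11070/43865) = 0.5403…
0 < E_income < 1 ⇒ normal good, necessity.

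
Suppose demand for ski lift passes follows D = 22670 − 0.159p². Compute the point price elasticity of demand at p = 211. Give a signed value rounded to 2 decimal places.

dD/dp = −2·0.159·p = -67.098. At p = 211, D = 15591.161.
Ed = (dD/dp)·(p/D) = (-67.098) × (211/15591.161) = -0.9080…

-0.91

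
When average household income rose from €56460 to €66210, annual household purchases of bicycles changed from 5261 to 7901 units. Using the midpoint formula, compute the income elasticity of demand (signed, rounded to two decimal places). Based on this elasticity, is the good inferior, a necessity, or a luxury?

%ΔQ = (7901 − 5261)/[( 5261 + 7901)/2] = 2640/6581 = 0.401154…
%ΔIncome = (66210 − 56460)/[( 56460 + 66210)/2] = 9750/61335 = 0.158963…
E_income = (2640/6581) / (9750/61335) = 2.5235…
E_income > 1 ⇒ normal good, luxury.

2.52; luxury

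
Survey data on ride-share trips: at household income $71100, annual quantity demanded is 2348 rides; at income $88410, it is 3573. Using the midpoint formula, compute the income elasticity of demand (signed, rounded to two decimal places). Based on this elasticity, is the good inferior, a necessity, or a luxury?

1.91; luxury

%ΔQ = (3573 − 2348)/[( 2348 + 3573)/2] = 1225/2960.5 = 0.413781…
%ΔIncome = (88410 − 71100)/[( 71100 + 88410)/2] = 17310/79755 = 0.217039…
E_income = (1225/2960.5) / (17310/79755) = 1.9064…
E_income > 1 ⇒ normal good, luxury.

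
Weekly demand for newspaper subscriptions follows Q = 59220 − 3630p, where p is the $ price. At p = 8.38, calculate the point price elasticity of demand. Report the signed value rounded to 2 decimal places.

-1.06

dQ/dp = −3630. At p = 8.38, Q = 59220 − 3630(8.38) = 28800.6.
Ed = (dQ/dp)·(p/Q) = −3630 × (8.38/28800.6) = -1.0562…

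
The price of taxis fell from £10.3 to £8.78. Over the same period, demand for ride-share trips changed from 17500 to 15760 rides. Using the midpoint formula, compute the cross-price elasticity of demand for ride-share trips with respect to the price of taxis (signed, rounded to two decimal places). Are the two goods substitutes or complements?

0.66; substitutes

%ΔQ_{ride-share trips} = (15760 − 17500)/avg = -1740/16630 = -0.104630…
%ΔP_{taxis} = (8.78 − 10.3)/avg = -1.52/9.54 = -0.159329…
E_cross = (-1740/16630) / (-1.52/9.54) = 0.6566…
E_cross > 0 ⇒ the goods are substitutes.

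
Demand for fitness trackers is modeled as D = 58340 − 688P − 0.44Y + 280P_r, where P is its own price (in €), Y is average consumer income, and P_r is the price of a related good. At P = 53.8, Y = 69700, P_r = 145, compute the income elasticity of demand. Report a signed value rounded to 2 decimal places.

-0.98

At the given values, D = 58340 − 688(53.8) − 0.44(69700) + 280(145) = 31257.6.
∂D/∂Y = -0.44.
E = (-0.44) × (69700/31257.6) = -0.9811…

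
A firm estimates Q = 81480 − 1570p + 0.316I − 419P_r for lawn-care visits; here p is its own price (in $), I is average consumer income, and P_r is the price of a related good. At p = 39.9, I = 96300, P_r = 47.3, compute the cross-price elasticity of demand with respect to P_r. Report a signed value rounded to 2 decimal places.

-0.67

At the given values, Q = 81480 − 1570(39.9) + 0.316(96300) − 419(47.3) = 29449.1.
∂Q/∂P_r = -419.
E = (-419) × (47.3/29449.1) = -0.6729…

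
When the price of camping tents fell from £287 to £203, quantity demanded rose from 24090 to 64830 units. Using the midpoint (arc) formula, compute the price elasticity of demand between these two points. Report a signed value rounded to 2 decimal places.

%ΔQ = (64830 − 24090) / [(24090 + 64830)/2] = 40740/44460 = 0.916329…
%ΔP = (203 − 287) / [(287 + 203)/2] = -84/245 = -0.342857…
Arc Ed = %ΔQ / %ΔP = (40740/44460) / (-84/245) = -2.6726…

-2.67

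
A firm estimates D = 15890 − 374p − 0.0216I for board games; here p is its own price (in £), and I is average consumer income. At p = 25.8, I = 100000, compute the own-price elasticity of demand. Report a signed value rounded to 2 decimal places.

At the given values, D = 15890 − 374(25.8) − 0.0216(100000) = 4080.8.
∂D/∂p = −374.
E = (-374) × (25.8/4080.8) = -2.3645…

-2.36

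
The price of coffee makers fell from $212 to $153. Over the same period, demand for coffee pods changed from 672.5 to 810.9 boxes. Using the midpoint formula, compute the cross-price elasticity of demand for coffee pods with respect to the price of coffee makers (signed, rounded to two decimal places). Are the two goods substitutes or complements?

-0.58; complements

%ΔQ_{coffee pods} = (810.9 − 672.5)/avg = 138.4/741.7 = 0.186598…
%ΔP_{coffee makers} = (153 − 212)/avg = -59/182.5 = -0.323287…
E_cross = (138.4/741.7) / (-59/182.5) = -0.5771…
E_cross < 0 ⇒ the goods are complements.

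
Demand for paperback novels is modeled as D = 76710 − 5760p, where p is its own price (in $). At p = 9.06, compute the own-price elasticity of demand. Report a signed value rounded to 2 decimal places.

At the given values, D = 76710 − 5760(9.06) = 24524.4.
∂D/∂p = −5760.
E = (-5760) × (9.06/24524.4) = -2.1279…

-2.13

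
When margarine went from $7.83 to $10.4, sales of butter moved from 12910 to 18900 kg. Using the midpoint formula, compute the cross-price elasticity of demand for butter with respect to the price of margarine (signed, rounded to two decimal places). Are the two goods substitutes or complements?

%ΔQ_{butter} = (18900 − 12910)/avg = 5990/15905 = 0.376611…
%ΔP_{margarine} = (10.4 − 7.83)/avg = 2.57/9.115 = 0.281952…
E_cross = (5990/15905) / (2.57/9.115) = 1.3357…
E_cross > 0 ⇒ the goods are substitutes.

1.34; substitutes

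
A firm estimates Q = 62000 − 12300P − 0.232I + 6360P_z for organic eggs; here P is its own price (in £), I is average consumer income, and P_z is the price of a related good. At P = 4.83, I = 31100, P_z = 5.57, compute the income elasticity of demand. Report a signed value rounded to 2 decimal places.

At the given values, Q = 62000 − 12300(4.83) − 0.232(31100) + 6360(5.57) = 30801.
∂Q/∂I = -0.232.
E = (-0.232) × (31100/30801) = -0.2342…

-0.23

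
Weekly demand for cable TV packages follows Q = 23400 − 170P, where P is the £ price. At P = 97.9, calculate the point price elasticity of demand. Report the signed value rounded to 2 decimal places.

dQ/dP = −170. At P = 97.9, Q = 23400 − 170(97.9) = 6757.
Ed = (dQ/dP)·(P/Q) = −170 × (97.9/6757) = -2.4630…

-2.46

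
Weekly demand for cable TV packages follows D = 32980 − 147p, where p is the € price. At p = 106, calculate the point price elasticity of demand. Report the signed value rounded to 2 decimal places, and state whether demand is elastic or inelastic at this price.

-0.90; inelastic

dD/dp = −147. At p = 106, D = 32980 − 147(106) = 17398.
Ed = (dD/dp)·(p/D) = −147 × (106/17398) = -0.8956…
|Ed| = 0.90 < 1, so demand is inelastic.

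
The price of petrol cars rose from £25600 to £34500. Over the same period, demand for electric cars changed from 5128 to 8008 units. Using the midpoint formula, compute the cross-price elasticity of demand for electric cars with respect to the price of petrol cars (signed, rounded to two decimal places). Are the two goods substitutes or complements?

1.48; substitutes

%ΔQ_{electric cars} = (8008 − 5128)/avg = 2880/6568 = 0.438489…
%ΔP_{petrol cars} = (34500 − 25600)/avg = 8900/30050 = 0.296173…
E_cross = (2880/6568) / (8900/30050) = 1.4805…
E_cross > 0 ⇒ the goods are substitutes.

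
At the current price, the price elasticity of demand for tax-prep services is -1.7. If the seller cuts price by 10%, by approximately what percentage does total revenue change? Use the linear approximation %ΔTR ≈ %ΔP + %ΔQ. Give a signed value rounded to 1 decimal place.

+7.0%

%ΔQ ≈ Ed × %ΔP = (-1.7) × (-10%) = +17.0000%
%ΔTR ≈ %ΔP + %ΔQ = (-10%) + (+17.0000%) = +7.0000%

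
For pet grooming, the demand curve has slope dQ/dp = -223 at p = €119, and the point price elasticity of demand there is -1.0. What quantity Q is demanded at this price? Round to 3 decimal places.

Ed = (dQ/dp)·(p/Q) ⇒ Q = (dQ/dp)·p/Ed = (-223)·119/(-1.0) = 26537

26537.000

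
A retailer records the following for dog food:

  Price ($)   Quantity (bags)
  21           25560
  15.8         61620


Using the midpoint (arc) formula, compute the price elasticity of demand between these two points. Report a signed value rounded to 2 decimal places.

-2.93

%ΔQ = (61620 − 25560) / [(25560 + 61620)/2] = 36060/43590 = 0.827253…
%ΔP = (15.8 − 21) / [(21 + 15.8)/2] = -5.2/18.4 = -0.282608…
Arc Ed = %ΔQ / %ΔP = (36060/43590) / (-5.2/18.4) = -2.9272…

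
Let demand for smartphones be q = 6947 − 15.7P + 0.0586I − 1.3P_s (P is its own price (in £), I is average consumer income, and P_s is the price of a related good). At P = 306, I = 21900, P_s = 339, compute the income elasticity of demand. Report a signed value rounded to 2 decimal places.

0.43

At the given values, q = 6947 − 15.7(306) + 0.0586(21900) − 1.3(339) = 2985.44.
∂q/∂I = 0.0586.
E = (0.0586) × (21900/2985.44) = 0.4298…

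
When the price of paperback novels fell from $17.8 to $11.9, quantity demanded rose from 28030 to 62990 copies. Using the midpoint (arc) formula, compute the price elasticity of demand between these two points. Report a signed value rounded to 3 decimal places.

-1.933

%ΔQ = (62990 − 28030) / [(28030 + 62990)/2] = 34960/45510 = 0.768182…
%ΔP = (11.9 − 17.8) / [(17.8 + 11.9)/2] = -5.9/14.85 = -0.397306…
Arc Ed = %ΔQ / %ΔP = (34960/45510) / (-5.9/14.85) = -1.93347…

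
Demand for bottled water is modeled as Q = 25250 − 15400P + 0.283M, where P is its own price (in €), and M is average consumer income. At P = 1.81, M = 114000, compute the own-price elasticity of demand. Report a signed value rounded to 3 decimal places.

At the given values, Q = 25250 − 15400(1.81) + 0.283(114000) = 29638.
∂Q/∂P = −15400.
E = (-15400) × (1.81/29638) = -0.94048…

-0.940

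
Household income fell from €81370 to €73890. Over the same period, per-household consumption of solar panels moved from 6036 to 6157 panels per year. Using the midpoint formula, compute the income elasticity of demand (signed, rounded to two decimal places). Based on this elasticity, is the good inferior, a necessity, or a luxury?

-0.21; inferior

%ΔQ = (6157 − 6036)/[( 6036 + 6157)/2] = 121/6096.5 = 0.019847…
%ΔIncome = (73890 − 81370)/[( 81370 + 73890)/2] = -7480/77630 = -0.096354…
E_income = (121/6096.5) / (-7480/77630) = -0.2059…
E_income < 0 ⇒ inferior good.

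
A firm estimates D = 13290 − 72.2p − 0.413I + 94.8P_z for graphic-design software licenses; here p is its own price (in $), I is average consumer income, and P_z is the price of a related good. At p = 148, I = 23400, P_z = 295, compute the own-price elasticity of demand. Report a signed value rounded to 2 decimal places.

-0.51

At the given values, D = 13290 − 72.2(148) − 0.413(23400) + 94.8(295) = 20906.2.
∂D/∂p = −72.2.
E = (-72.2) × (148/20906.2) = -0.5111…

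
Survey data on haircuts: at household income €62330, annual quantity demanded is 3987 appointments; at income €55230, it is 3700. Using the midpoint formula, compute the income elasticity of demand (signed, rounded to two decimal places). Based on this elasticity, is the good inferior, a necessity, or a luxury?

%ΔQ = (3700 − 3987)/[( 3987 + 3700)/2] = -287/3843.5 = -0.074671…
%ΔIncome = (55230 − 62330)/[( 62330 + 55230)/2] = -7100/58780 = -0.120789…
E_income = (-287/3843.5) / (-7100/58780) = 0.6181…
0 < E_income < 1 ⇒ normal good, necessity.

0.62; necessity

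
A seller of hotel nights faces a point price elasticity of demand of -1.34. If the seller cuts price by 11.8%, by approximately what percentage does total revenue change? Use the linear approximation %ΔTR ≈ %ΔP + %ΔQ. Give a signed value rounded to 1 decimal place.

+4.0%

%ΔQ ≈ Ed × %ΔP = (-1.34) × (-11.8%) = +15.8120%
%ΔTR ≈ %ΔP + %ΔQ = (-11.8%) + (+15.8120%) = +4.0120%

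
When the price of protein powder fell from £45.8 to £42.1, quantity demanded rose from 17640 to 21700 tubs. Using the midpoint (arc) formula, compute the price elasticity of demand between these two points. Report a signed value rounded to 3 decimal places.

-2.452

%ΔQ = (21700 − 17640) / [(17640 + 21700)/2] = 4060/19670 = 0.206405…
%ΔP = (42.1 − 45.8) / [(45.8 + 42.1)/2] = -3.7/43.95 = -0.084186…
Arc Ed = %ΔQ / %ΔP = (4060/19670) / (-3.7/43.95) = -2.45176…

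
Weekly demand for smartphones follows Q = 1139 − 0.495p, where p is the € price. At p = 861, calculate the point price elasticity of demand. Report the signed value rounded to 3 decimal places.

-0.598

dQ/dp = −0.495. At p = 861, Q = 1139 − 0.495(861) = 712.805.
Ed = (dQ/dp)·(p/Q) = −0.495 × (861/712.805) = -0.59791…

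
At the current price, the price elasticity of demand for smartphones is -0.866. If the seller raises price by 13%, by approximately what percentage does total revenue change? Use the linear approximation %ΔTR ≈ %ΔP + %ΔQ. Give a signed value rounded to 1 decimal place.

%ΔQ ≈ Ed × %ΔP = (-0.866) × (+13%) = -11.2580%
%ΔTR ≈ %ΔP + %ΔQ = (+13%) + (-11.2580%) = +1.7420%

+1.7%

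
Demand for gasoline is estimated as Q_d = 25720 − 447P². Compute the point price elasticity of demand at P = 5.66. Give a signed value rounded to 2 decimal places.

dQ_d/dP = −2·447·P = -5060.04. At P = 5.66, Q_d = 11400.0868.
Ed = (dQ_d/dP)·(P/Q_d) = (-5060.04) × (5.66/11400.0868) = -2.5122…

-2.51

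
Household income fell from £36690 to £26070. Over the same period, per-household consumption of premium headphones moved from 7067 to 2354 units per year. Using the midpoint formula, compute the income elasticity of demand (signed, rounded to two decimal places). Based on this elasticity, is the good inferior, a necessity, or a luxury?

%ΔQ = (2354 − 7067)/[( 7067 + 2354)/2] = -4713/4710.5 = -1.000530…
%ΔIncome = (26070 − 36690)/[( 36690 + 26070)/2] = -10620/31380 = -0.338432…
E_income = (-4713/4710.5) / (-10620/31380) = 2.9563…
E_income > 1 ⇒ normal good, luxury.

2.96; luxury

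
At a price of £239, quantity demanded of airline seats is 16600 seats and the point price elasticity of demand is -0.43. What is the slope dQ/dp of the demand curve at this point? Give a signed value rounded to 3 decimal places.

Ed = (dQ/dp)·(p/Q) ⇒ dQ/dp = Ed·Q/p = (-0.43)·16600/239 = -29.86610…

-29.866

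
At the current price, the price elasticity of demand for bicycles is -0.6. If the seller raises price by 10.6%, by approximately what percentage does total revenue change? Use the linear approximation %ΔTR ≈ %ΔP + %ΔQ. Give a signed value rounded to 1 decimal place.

%ΔQ ≈ Ed × %ΔP = (-0.6) × (+10.6%) = -6.3600%
%ΔTR ≈ %ΔP + %ΔQ = (+10.6%) + (-6.3600%) = +4.2400%

+4.2%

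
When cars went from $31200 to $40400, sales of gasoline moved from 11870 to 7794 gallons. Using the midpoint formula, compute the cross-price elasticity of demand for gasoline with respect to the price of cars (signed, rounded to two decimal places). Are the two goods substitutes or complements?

-1.61; complements

%ΔQ_{gasoline} = (7794 − 11870)/avg = -4076/9832 = -0.414564…
%ΔP_{cars} = (40400 − 31200)/avg = 9200/35800 = 0.256983…
E_cross = (-4076/9832) / (9200/35800) = -1.6131…
E_cross < 0 ⇒ the goods are complements.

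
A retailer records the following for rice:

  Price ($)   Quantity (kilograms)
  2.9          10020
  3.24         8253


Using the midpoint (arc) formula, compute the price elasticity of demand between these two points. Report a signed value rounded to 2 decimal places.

%ΔQ = (8253 − 10020) / [(10020 + 8253)/2] = -1767/9136.5 = -0.193400…
%ΔP = (3.24 − 2.9) / [(2.9 + 3.24)/2] = 0.34/3.07 = 0.110749…
Arc Ed = %ΔQ / %ΔP = (-1767/9136.5) / (0.34/3.07) = -1.7462…

-1.75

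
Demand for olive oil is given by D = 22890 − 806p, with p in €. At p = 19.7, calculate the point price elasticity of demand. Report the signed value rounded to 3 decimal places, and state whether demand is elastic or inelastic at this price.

dD/dp = −806. At p = 19.7, D = 22890 − 806(19.7) = 7011.8.
Ed = (dD/dp)·(p/D) = −806 × (19.7/7011.8) = -2.26449…
|Ed| = 2.264 > 1, so demand is elastic.

-2.264; elastic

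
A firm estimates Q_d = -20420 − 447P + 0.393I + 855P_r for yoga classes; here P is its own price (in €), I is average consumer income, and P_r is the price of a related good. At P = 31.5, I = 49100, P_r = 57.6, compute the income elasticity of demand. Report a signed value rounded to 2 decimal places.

At the given values, Q_d = -20420 − 447(31.5) + 0.393(49100) + 855(57.6) = 34043.8.
∂Q_d/∂I = 0.393.
E = (0.393) × (49100/34043.8) = 0.5668…

0.57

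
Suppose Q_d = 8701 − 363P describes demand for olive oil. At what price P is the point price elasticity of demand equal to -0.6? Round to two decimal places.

Ed = −363P/(8701 − 363P). Set this equal to -0.6:
363P = 0.6·(8701 − 363P) ⇒ 363P(1 + 0.6) = 0.6·8701
P = 0.6·8701 / (363·1.6) = 8.9886…

8.99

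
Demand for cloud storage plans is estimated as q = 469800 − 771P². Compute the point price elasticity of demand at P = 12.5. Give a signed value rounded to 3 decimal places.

dq/dP = −2·771·P = -19275. At P = 12.5, q = 349331.25.
Ed = (dq/dP)·(P/q) = (-19275) × (12.5/349331.25) = -0.68971…

-0.690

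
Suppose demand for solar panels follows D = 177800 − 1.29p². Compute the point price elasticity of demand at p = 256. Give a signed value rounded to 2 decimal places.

-1.81

dD/dp = −2·1.29·p = -660.48. At p = 256, D = 93258.56.
Ed = (dD/dp)·(p/D) = (-660.48) × (256/93258.56) = -1.8130…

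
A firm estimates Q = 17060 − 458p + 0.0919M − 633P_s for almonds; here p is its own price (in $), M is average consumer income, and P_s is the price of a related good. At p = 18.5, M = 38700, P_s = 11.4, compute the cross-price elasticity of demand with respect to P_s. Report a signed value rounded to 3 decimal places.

-1.465

At the given values, Q = 17060 − 458(18.5) + 0.0919(38700) − 633(11.4) = 4927.33.
∂Q/∂P_s = -633.
E = (-633) × (11.4/4927.33) = -1.46452…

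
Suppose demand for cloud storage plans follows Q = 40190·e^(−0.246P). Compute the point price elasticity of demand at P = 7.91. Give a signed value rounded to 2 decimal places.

dQ/dP = −0.246·Q = -1412.46. At P = 7.91, Q = 5741.72.
Ed = (dQ/dP)·(P/Q) = (-1412.46) × (7.91/5741.72) = -1.9458…

-1.95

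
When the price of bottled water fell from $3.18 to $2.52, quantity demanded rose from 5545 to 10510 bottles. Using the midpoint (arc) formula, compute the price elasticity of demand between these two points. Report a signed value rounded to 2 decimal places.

-2.67

%ΔQ = (10510 − 5545) / [(5545 + 10510)/2] = 4965/8027.5 = 0.618498…
%ΔP = (2.52 − 3.18) / [(3.18 + 2.52)/2] = -0.66/2.85 = -0.231578…
Arc Ed = %ΔQ / %ΔP = (4965/8027.5) / (-0.66/2.85) = -2.6707…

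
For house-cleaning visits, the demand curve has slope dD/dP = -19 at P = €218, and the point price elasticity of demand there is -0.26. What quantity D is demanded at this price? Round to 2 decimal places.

15930.77

Ed = (dD/dP)·(P/D) ⇒ D = (dD/dP)·P/Ed = (-19)·218/(-0.26) = 15930.7692…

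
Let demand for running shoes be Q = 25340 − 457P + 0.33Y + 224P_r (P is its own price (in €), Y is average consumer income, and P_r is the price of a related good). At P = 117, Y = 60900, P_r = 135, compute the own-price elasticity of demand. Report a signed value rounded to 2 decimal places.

-2.41

At the given values, Q = 25340 − 457(117) + 0.33(60900) + 224(135) = 22208.
∂Q/∂P = −457.
E = (-457) × (117/22208) = -2.4076…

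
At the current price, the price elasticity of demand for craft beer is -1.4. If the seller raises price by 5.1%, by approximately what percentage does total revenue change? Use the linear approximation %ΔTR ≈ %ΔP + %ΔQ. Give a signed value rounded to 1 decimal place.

%ΔQ ≈ Ed × %ΔP = (-1.4) × (+5.1%) = -7.1400%
%ΔTR ≈ %ΔP + %ΔQ = (+5.1%) + (-7.1400%) = -2.0400%

-2.0%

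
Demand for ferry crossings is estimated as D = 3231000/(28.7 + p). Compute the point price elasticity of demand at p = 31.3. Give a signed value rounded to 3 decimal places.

dD/dp = −3231000/(28.7 + p)² = -897.5. At p = 31.3, D = 53850.
Ed = (dD/dp)·(p/D) = (-897.5) × (31.3/53850) = -0.52166…

-0.522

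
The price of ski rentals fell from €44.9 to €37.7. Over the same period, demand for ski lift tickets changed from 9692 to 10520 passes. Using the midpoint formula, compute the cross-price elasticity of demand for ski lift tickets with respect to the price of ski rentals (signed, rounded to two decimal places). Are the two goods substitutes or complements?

-0.47; complements

%ΔQ_{ski lift tickets} = (10520 − 9692)/avg = 828/10106 = 0.081931…
%ΔP_{ski rentals} = (37.7 − 44.9)/avg = -7.2/41.3 = -0.174334…
E_cross = (828/10106) / (-7.2/41.3) = -0.4699…
E_cross < 0 ⇒ the goods are complements.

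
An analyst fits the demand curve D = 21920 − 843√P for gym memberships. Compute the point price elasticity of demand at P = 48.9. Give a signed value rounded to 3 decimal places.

dD/dP = −843/(2√P) = -60.2758. At P = 48.9, D = 16025.
Ed = (dD/dP)·(P/D) = (-60.2758) × (48.9/16025) = -0.18393…

-0.184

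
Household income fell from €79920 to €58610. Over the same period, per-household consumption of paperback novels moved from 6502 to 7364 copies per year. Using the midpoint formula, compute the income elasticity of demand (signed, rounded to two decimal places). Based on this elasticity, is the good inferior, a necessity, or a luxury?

%ΔQ = (7364 − 6502)/[( 6502 + 7364)/2] = 862/6933 = 0.124332…
%ΔIncome = (58610 − 79920)/[( 79920 + 58610)/2] = -21310/69265 = -0.307658…
E_income = (862/6933) / (-21310/69265) = -0.4041…
E_income < 0 ⇒ inferior good.

-0.40; inferior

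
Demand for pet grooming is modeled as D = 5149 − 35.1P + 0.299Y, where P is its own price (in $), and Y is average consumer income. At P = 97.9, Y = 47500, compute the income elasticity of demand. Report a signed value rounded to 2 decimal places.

0.89

At the given values, D = 5149 − 35.1(97.9) + 0.299(47500) = 15915.21.
∂D/∂Y = 0.299.
E = (0.299) × (47500/15915.21) = 0.8923…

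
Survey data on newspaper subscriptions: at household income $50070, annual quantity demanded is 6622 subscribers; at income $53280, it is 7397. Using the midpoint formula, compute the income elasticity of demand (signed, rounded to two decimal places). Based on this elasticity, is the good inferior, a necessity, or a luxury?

1.78; luxury

%ΔQ = (7397 − 6622)/[( 6622 + 7397)/2] = 775/7009.5 = 0.110564…
%ΔIncome = (53280 − 50070)/[( 50070 + 53280)/2] = 3210/51675 = 0.062119…
E_income = (775/7009.5) / (3210/51675) = 1.7798…
E_income > 1 ⇒ normal good, luxury.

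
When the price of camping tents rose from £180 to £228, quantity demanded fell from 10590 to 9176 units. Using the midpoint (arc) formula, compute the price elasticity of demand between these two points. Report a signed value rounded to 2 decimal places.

%ΔQ = (9176 − 10590) / [(10590 + 9176)/2] = -1414/9883 = -0.143073…
%ΔP = (228 − 180) / [(180 + 228)/2] = 48/204 = 0.235294…
Arc Ed = %ΔQ / %ΔP = (-1414/9883) / (48/204) = -0.6080…

-0.61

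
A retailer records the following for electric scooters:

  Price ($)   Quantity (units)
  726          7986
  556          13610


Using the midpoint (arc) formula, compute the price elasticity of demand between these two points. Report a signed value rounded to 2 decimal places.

%ΔQ = (13610 − 7986) / [(7986 + 13610)/2] = 5624/10798 = 0.520837…
%ΔP = (556 − 726) / [(726 + 556)/2] = -170/641 = -0.265210…
Arc Ed = %ΔQ / %ΔP = (5624/10798) / (-170/641) = -1.9638…

-1.96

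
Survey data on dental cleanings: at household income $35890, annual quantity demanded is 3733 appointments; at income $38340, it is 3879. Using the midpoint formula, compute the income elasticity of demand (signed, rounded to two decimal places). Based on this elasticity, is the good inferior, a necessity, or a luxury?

0.58; necessity

%ΔQ = (3879 − 3733)/[( 3733 + 3879)/2] = 146/3806 = 0.038360…
%ΔIncome = (38340 − 35890)/[( 35890 + 38340)/2] = 2450/37115 = 0.066011…
E_income = (146/3806) / (2450/37115) = 0.5811…
0 < E_income < 1 ⇒ normal good, necessity.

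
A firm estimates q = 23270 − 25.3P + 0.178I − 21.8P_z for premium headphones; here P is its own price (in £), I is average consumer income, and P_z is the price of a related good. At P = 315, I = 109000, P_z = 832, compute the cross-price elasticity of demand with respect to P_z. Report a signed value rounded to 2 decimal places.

-1.09

At the given values, q = 23270 − 25.3(315) + 0.178(109000) − 21.8(832) = 16564.9.
∂q/∂P_z = -21.8.
E = (-21.8) × (832/16564.9) = -1.0949…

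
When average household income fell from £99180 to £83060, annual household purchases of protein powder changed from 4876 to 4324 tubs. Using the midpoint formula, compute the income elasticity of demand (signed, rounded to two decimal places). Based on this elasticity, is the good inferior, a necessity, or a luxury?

%ΔQ = (4324 − 4876)/[( 4876 + 4324)/2] = -552/4600 = -0.12
%ΔIncome = (83060 − 99180)/[( 99180 + 83060)/2] = -16120/91120 = -0.176909…
E_income = (-552/4600) / (-16120/91120) = 0.6783…
0 < E_income < 1 ⇒ normal good, necessity.

0.68; necessity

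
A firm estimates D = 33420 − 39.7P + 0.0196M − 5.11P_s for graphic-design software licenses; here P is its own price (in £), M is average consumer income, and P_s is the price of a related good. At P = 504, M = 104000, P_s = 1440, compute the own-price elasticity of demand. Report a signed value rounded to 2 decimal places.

At the given values, D = 33420 − 39.7(504) + 0.0196(104000) − 5.11(1440) = 8091.2.
∂D/∂P = −39.7.
E = (-39.7) × (504/8091.2) = -2.4729…

-2.47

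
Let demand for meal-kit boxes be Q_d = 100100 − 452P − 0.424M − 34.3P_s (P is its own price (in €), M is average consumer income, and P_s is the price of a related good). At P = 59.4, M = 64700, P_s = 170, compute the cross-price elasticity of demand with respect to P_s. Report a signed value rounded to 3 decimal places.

At the given values, Q_d = 100100 − 452(59.4) − 0.424(64700) − 34.3(170) = 39987.4.
∂Q_d/∂P_s = -34.3.
E = (-34.3) × (170/39987.4) = -0.14582…

-0.146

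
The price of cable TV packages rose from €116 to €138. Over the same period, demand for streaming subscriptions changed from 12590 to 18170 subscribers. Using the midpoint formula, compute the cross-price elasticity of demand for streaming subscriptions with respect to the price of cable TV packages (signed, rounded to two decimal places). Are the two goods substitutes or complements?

%ΔQ_{streaming subscriptions} = (18170 − 12590)/avg = 5580/15380 = 0.362808…
%ΔP_{cable TV packages} = (138 − 116)/avg = 22/127 = 0.173228…
E_cross = (5580/15380) / (22/127) = 2.0943…
E_cross > 0 ⇒ the goods are substitutes.

2.09; substitutes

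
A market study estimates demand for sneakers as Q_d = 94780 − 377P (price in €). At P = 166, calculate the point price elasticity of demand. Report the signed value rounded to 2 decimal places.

-1.94

dQ_d/dP = −377. At P = 166, Q_d = 94780 − 377(166) = 32198.
Ed = (dQ_d/dP)·(P/Q_d) = −377 × (166/32198) = -1.9436…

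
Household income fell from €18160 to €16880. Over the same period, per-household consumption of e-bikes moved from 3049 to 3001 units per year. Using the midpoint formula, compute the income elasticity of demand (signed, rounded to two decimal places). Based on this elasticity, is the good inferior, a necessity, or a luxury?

0.22; necessity

%ΔQ = (3001 − 3049)/[( 3049 + 3001)/2] = -48/3025 = -0.015867…
%ΔIncome = (16880 − 18160)/[( 18160 + 16880)/2] = -1280/17520 = -0.073059…
E_income = (-48/3025) / (-1280/17520) = 0.2171…
0 < E_income < 1 ⇒ normal good, necessity.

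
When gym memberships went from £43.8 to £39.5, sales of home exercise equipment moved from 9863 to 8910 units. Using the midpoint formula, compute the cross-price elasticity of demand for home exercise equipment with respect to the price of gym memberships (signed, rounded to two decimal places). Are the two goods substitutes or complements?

%ΔQ_{home exercise equipment} = (8910 − 9863)/avg = -953/9386.5 = -0.101528…
%ΔP_{gym memberships} = (39.5 − 43.8)/avg = -4.3/41.65 = -0.103241…
E_cross = (-953/9386.5) / (-4.3/41.65) = 0.9834…
E_cross > 0 ⇒ the goods are substitutes.

0.98; substitutes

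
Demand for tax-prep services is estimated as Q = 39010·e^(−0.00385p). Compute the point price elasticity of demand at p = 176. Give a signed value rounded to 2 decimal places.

-0.68

dQ/dp = −0.00385·Q = -76.2709. At p = 176, Q = 19810.6.
Ed = (dQ/dp)·(p/Q) = (-76.2709) × (176/19810.6) = -0.6776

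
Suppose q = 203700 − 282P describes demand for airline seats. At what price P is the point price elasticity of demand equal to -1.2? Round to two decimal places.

Ed = −282P/(203700 − 282P). Set this equal to -1.2:
282P = 1.2·(203700 − 282P) ⇒ 282P(1 + 1.2) = 1.2·203700
P = 1.2·203700 / (282·2.2) = 394.0038…

394.00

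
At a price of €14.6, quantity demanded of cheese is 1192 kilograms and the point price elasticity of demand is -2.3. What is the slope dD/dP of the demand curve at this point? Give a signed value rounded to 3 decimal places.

-187.781

Ed = (dD/dP)·(P/D) ⇒ dD/dP = Ed·D/P = (-2.3)·1192/14.6 = -187.78082…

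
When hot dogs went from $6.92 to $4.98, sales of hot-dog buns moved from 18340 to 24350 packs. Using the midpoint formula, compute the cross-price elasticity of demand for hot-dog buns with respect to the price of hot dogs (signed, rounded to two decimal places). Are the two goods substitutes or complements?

-0.86; complements

%ΔQ_{hot-dog buns} = (24350 − 18340)/avg = 6010/21345 = 0.281564…
%ΔP_{hot dogs} = (4.98 − 6.92)/avg = -1.94/5.95 = -0.326050…
E_cross = (6010/21345) / (-1.94/5.95) = -0.8635…
E_cross < 0 ⇒ the goods are complements.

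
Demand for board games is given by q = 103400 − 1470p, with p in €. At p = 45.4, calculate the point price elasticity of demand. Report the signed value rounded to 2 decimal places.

-1.82

dq/dp = −1470. At p = 45.4, q = 103400 − 1470(45.4) = 36662.
Ed = (dq/dp)·(p/q) = −1470 × (45.4/36662) = -1.8203…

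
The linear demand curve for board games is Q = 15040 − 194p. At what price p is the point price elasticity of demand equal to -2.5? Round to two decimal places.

Ed = −194p/(15040 − 194p). Set this equal to -2.5:
194p = 2.5·(15040 − 194p) ⇒ 194p(1 + 2.5) = 2.5·15040
p = 2.5·15040 / (194·3.5) = 55.3755…

55.38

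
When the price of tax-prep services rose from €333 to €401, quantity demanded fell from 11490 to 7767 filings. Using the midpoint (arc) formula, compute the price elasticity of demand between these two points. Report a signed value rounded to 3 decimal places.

-2.087

%ΔQ = (7767 − 11490) / [(11490 + 7767)/2] = -3723/9628.5 = -0.386664…
%ΔP = (401 − 333) / [(333 + 401)/2] = 68/367 = 0.185286…
Arc Ed = %ΔQ / %ΔP = (-3723/9628.5) / (68/367) = -2.08685…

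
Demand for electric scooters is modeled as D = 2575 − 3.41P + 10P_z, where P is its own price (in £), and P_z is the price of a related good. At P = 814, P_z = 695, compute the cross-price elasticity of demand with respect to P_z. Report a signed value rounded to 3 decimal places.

1.030

At the given values, D = 2575 − 3.41(814) + 10(695) = 6749.26.
∂D/∂P_z = 10.
E = (10) × (695/6749.26) = 1.02974…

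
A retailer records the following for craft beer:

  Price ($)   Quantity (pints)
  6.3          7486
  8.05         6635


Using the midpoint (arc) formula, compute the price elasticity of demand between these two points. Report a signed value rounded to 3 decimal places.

-0.494

%ΔQ = (6635 − 7486) / [(7486 + 6635)/2] = -851/7060.5 = -0.120529…
%ΔP = (8.05 − 6.3) / [(6.3 + 8.05)/2] = 1.75/7.175 = 0.243902…
Arc Ed = %ΔQ / %ΔP = (-851/7060.5) / (1.75/7.175) = -0.49417…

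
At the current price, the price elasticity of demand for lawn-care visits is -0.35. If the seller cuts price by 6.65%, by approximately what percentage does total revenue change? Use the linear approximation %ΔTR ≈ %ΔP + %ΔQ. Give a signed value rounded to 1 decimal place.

-4.3%

%ΔQ ≈ Ed × %ΔP = (-0.35) × (-6.65%) = +2.3275%
%ΔTR ≈ %ΔP + %ΔQ = (-6.65%) + (+2.3275%) = -4.3225%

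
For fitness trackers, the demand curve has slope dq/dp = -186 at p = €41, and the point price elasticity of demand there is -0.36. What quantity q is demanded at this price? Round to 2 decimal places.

Ed = (dq/dp)·(p/q) ⇒ q = (dq/dp)·p/Ed = (-186)·41/(-0.36) = 21183.3333…

21183.33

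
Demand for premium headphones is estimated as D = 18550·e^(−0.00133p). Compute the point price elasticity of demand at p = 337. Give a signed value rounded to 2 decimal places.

-0.45

dD/dp = −0.00133·D = -15.7594. At p = 337, D = 11849.2.
Ed = (dD/dp)·(p/D) = (-15.7594) × (337/11849.2) = -0.4482…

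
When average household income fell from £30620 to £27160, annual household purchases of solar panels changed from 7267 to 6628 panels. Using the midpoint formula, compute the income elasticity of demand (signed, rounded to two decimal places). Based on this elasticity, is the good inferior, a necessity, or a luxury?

0.77; necessity

%ΔQ = (6628 − 7267)/[( 7267 + 6628)/2] = -639/6947.5 = -0.091975…
%ΔIncome = (27160 − 30620)/[( 30620 + 27160)/2] = -3460/28890 = -0.119764…
E_income = (-639/6947.5) / (-3460/28890) = 0.7679…
0 < E_income < 1 ⇒ normal good, necessity.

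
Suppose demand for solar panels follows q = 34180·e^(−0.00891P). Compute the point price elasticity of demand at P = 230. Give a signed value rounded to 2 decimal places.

dq/dP = −0.00891·q = -39.2329. At P = 230, q = 4403.24.
Ed = (dq/dP)·(P/q) = (-39.2329) × (230/4403.24) = -2.0493

-2.05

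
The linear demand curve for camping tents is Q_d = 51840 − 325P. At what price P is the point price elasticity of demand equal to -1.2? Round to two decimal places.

87.00

Ed = −325P/(51840 − 325P). Set this equal to -1.2:
325P = 1.2·(51840 − 325P) ⇒ 325P(1 + 1.2) = 1.2·51840
P = 1.2·51840 / (325·2.2) = 87.0041…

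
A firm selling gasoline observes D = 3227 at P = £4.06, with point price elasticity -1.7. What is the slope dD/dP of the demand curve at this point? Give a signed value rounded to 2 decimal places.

-1351.21

Ed = (dD/dP)·(P/D) ⇒ dD/dP = Ed·D/P = (-1.7)·3227/4.06 = -1351.2068…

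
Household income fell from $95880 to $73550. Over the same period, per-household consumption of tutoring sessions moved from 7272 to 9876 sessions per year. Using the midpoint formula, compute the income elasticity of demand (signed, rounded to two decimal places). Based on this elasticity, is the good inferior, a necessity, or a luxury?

-1.15; inferior

%ΔQ = (9876 − 7272)/[( 7272 + 9876)/2] = 2604/8574 = 0.303708…
%ΔIncome = (73550 − 95880)/[( 95880 + 73550)/2] = -22330/84715 = -0.263589…
E_income = (2604/8574) / (-22330/84715) = -1.1522…
E_income < 0 ⇒ inferior good.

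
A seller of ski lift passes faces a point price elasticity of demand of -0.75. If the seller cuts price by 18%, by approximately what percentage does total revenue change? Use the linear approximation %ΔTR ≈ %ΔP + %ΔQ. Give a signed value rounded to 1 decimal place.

%ΔQ ≈ Ed × %ΔP = (-0.75) × (-18%) = +13.5000%
%ΔTR ≈ %ΔP + %ΔQ = (-18%) + (+13.5000%) = -4.5000%

-4.5%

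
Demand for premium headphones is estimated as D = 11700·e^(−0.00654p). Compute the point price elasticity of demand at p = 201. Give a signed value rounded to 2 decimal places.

-1.31

dD/dp = −0.00654·D = -20.5526. At p = 201, D = 3142.59.
Ed = (dD/dp)·(p/D) = (-20.5526) × (201/3142.59) = -1.3145…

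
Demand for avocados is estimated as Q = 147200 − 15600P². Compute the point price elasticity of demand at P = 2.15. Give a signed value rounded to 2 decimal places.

dQ/dP = −2·15600·P = -67080. At P = 2.15, Q = 75089.
Ed = (dQ/dP)·(P/Q) = (-67080) × (2.15/75089) = -1.9206…

-1.92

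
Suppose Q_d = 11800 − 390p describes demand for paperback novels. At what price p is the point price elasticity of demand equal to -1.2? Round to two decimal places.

16.50

Ed = −390p/(11800 − 390p). Set this equal to -1.2:
390p = 1.2·(11800 − 390p) ⇒ 390p(1 + 1.2) = 1.2·11800
p = 1.2·11800 / (390·2.2) = 16.5034…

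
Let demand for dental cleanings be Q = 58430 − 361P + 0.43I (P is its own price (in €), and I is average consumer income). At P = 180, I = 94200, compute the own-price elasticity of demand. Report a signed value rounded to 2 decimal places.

-1.91

At the given values, Q = 58430 − 361(180) + 0.43(94200) = 33956.
∂Q/∂P = −361.
E = (-361) × (180/33956) = -1.9136…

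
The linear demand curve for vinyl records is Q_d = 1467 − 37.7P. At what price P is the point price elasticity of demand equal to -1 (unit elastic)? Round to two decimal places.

19.46

Ed = −37.7P/(1467 − 37.7P). Set this equal to -1:
37.7P = 1·(1467 − 37.7P) ⇒ 37.7P(1 + 1) = 1·1467
P = 1·1467 / (37.7·2) = 19.4562…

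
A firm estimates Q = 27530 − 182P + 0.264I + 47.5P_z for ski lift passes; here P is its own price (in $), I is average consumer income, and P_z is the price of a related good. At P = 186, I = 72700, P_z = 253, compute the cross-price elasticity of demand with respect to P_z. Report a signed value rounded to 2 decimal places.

0.48

At the given values, Q = 27530 − 182(186) + 0.264(72700) + 47.5(253) = 24888.3.
∂Q/∂P_z = 47.5.
E = (47.5) × (253/24888.3) = 0.4828…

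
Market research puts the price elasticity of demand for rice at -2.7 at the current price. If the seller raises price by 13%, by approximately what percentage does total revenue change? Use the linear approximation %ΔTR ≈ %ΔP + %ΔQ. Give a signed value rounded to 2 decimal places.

-22.10%

%ΔQ ≈ Ed × %ΔP = (-2.7) × (+13%) = -35.1000%
%ΔTR ≈ %ΔP + %ΔQ = (+13%) + (-35.1000%) = -22.1000%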